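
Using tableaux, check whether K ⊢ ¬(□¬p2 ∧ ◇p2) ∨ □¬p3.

Valid in K

Tableau for the negation ¬(¬(□¬p2 ∧ ◇p2) ∨ □¬p3):
1. ¬(¬(□¬p2 ∧ ◇p2) ∨ □¬p3), u
2. □¬p2 ∧ ◇p2, u   [¬∨-rule on 1]
3. ¬□¬p3, u   [¬∨-rule on 1]
4. □¬p2, u   [∧-rule on 2]
5. ◇p2, u   [∧-rule on 2]
6. p3, v   [¬□-rule on 3: fresh world v, uRv]
7. ¬p2, v   [□-rule on 4 via uRv]
8. p2, w   [◇-rule on 5: fresh world w, uRw]
9. ¬p2, w   [□-rule on 4 via uRw]
Accessibility: uRv, uRw
Branch closes: p2 and ¬p2 both at w.
Every branch of the negation's tableau closes; the branch above is one of them.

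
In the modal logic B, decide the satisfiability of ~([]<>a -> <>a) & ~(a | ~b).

1. ~([]<>a -> <>a) & ~(a | ~b), u
2. ~([]<>a -> <>a), u   [&-rule on 1]
3. ~(a | ~b), u   [&-rule on 1]
4. []<>a, u   [~->-rule on 2]
5. ~<>a, u   [~->-rule on 2]
6. ~a, u   [~|-rule on 3]
7. b, u   [~|-rule on 3]
8. <>a, u   [[]-rule on 4 via uRu]
9. a, v   [<>-rule on 8: fresh world v, uRv]
10. <>a, v   [[]-rule on 4 via uRv]
11. ~a, v   [~<>-rule on 5 via uRv]
Accessibility: uRu, uRv, vRu, vRv
Branch closes: a and ~a both at v.
(One branch shown.) All branches close.

No, unsatisfiable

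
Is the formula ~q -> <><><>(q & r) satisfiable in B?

Satisfiable (open branch found)

1. ~q -> <><><>(q & r), u
2. <><><>(q & r), u
3. <><>(q & r), v
4. <>(q & r), w
5. q & r, x
6. q, x
7. r, x
Accessibility: uRu, uRv, vRu, vRv, vRw, wRv, wRw, wRx, xRw, xRx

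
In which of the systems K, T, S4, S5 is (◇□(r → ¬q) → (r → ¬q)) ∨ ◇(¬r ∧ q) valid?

S5

S4-tableau for the negation ¬((◇□(r → ¬q) → (r → ¬q)) ∨ ◇(¬r ∧ q)):
1. ¬((◇□(r → ¬q) → (r → ¬q)) ∨ ◇(¬r ∧ q)), u
2. ¬(◇□(r → ¬q) → (r → ¬q)), u
3. ¬◇(¬r ∧ q), u
4. ◇□(r → ¬q), u
5. ¬(r → ¬q), u
6. r, u
7. q, u
8. ¬(¬r ∧ q), u
9. □(r → ¬q), v
10. ¬(¬r ∧ q), v
11. r → ¬q, v
12. ¬q, v
Accessibility: uRu, uRv, vRv
Complete open branch: countermodel on an S4-frame, so not valid in S4, nor in K, T (the same frame is also a K-frame and a T-frame).
S5-tableau for the negation ¬((◇□(r → ¬q) → (r → ¬q)) ∨ ◇(¬r ∧ q)):
1. ¬((◇□(r → ¬q) → (r → ¬q)) ∨ ◇(¬r ∧ q)), u
2. ¬(◇□(r → ¬q) → (r → ¬q)), u
3. ¬◇(¬r ∧ q), u
4. ◇□(r → ¬q), u
5. ¬(r → ¬q), u
6. r, u
7. q, u
8. ¬(¬r ∧ q), u
9. □(r → ¬q), v
10. ¬(¬r ∧ q), v
11. r → ¬q, u
12. r → ¬q, v
13. ¬q, v
14. ¬q, u
Accessibility: uRu, uRv, vRu, vRv
Branch closes: q and ¬q both at u.
Every branch closes (one shown): valid in S5.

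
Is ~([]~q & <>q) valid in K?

Tableau for the negation []~q & <>q:
1. []~q & <>q, w0
2. []~q, w0
3. <>q, w0
4. q, w1
5. ~q, w1
Accessibility: w0Rw1
Branch closes: q and ~q both at w1.
Every branch of the negation's tableau closes; the branch above is one of them.

Valid in K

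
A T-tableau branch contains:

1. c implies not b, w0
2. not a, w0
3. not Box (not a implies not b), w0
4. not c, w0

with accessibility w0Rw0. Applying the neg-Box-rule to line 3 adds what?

a fresh world w1 with w0Rw1, and not (not a implies not b) at w1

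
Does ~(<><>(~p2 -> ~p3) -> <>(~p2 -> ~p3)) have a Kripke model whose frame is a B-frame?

Satisfiable

1. ~(<><>(~p2 -> ~p3) -> <>(~p2 -> ~p3)), 0
2. <><>(~p2 -> ~p3), 0
3. ~<>(~p2 -> ~p3), 0
4. ~(~p2 -> ~p3), 0
5. ~p2, 0
6. p3, 0
7. <>(~p2 -> ~p3), 1
8. ~(~p2 -> ~p3), 1
9. ~p2, 1
10. p3, 1
11. ~p2 -> ~p3, 2
12. ~p3, 2
Accessibility: 0R0, 0R1, 1R0, 1R1, 1R2, 2R1, 2R2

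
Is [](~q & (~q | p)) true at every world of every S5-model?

Invalid (countermodel exists)

Tableau for the negation ~[](~q & (~q | p)):
1. ~[](~q & (~q | p)), w0
2. ~(~q & (~q | p)), w1
3. ~(~q | p), w1
4. q, w1
5. ~p, w1
Accessibility: w0Rw0, w0Rw1, w1Rw0, w1Rw1
The negation has an open branch (countermodel exists).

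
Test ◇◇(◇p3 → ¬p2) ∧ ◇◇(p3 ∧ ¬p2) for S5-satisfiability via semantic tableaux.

1. ◇◇(◇p3 → ¬p2) ∧ ◇◇(p3 ∧ ¬p2), 0
2. ◇◇(◇p3 → ¬p2), 0   [∧-rule on 1]
3. ◇◇(p3 ∧ ¬p2), 0   [∧-rule on 1]
4. ◇(◇p3 → ¬p2), 1   [◇-rule on 2: fresh world 1, 0R1]
5. ◇(p3 ∧ ¬p2), 2   [◇-rule on 3: fresh world 2, 0R2]
6. ◇p3 → ¬p2, 3   [◇-rule on 4: fresh world 3, 1R3]
7. ¬p2, 3   [→-rule on 6 (branches; this branch)]
8. p3 ∧ ¬p2, 4   [◇-rule on 5: fresh world 4, 2R4]
9. p3, 4   [∧-rule on 8]
10. ¬p2, 4   [∧-rule on 8]
Accessibility: 0R0, 0R1, 0R2, 0R3, 0R4, 1R0, 1R1, 1R2, 1R3, 1R4, 2R0, 2R1, 2R2, 2R3, 2R4, 3R0, 3R1, 3R2, 3R3, 3R4, 4R0, 4R1, 4R2, 4R3, 4R4

Satisfiable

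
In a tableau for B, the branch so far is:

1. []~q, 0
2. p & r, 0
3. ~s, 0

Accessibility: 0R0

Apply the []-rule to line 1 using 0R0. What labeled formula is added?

~q, 0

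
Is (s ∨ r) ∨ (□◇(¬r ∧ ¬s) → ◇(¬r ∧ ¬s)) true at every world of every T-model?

Tableau for the negation ¬((s ∨ r) ∨ (□◇(¬r ∧ ¬s) → ◇(¬r ∧ ¬s))):
1. ¬((s ∨ r) ∨ (□◇(¬r ∧ ¬s) → ◇(¬r ∧ ¬s))), 0
2. ¬(s ∨ r), 0
3. ¬(□◇(¬r ∧ ¬s) → ◇(¬r ∧ ¬s)), 0
4. ¬s, 0
5. ¬r, 0
6. □◇(¬r ∧ ¬s), 0
7. ¬◇(¬r ∧ ¬s), 0
8. ◇(¬r ∧ ¬s), 0
9. ¬(¬r ∧ ¬s), 0
10. s, 0
Accessibility: 0R0
Branch closes: s and ¬s both at 0.
Every branch of the negation's tableau closes; the branch above is one of them.

Yes, valid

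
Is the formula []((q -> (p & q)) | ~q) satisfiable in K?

Yes, satisfiable

1. []((q -> (p & q)) | ~q), 0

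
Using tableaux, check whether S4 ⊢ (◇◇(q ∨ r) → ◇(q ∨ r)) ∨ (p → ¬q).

Tableau for the negation ¬((◇◇(q ∨ r) → ◇(q ∨ r)) ∨ (p → ¬q)):
1. ¬((◇◇(q ∨ r) → ◇(q ∨ r)) ∨ (p → ¬q)), u
2. ¬(◇◇(q ∨ r) → ◇(q ∨ r)), u   [¬∨-rule on 1]
3. ¬(p → ¬q), u   [¬∨-rule on 1]
4. ◇◇(q ∨ r), u   [¬→-rule on 2]
5. ¬◇(q ∨ r), u   [¬→-rule on 2]
6. p, u   [¬→-rule on 3]
7. q, u   [¬→-rule on 3]
8. ¬(q ∨ r), u   [¬◇-rule on 5 via uRu]
9. ¬q, u   [¬∨-rule on 8]
10. ¬r, u   [¬∨-rule on 8]
Accessibility: uRu
Branch closes: q and ¬q both at u.
Every branch of the negation's tableau closes; the branch above is one of them.

Valid in S4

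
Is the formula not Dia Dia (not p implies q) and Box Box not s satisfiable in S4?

Yes, satisfiable

1. not Dia Dia (not p implies q) and Box Box not s, w0
2. not Dia Dia (not p implies q), w0   [and-rule on 1]
3. Box Box not s, w0   [and-rule on 1]
4. not Dia (not p implies q), w0   [neg-Dia-rule on 2 via w0Rw0]
5. Box not s, w0   [Box-rule on 3 via w0Rw0]
6. not (not p implies q), w0   [neg-Dia-rule on 4 via w0Rw0]
7. not p, w0   [neg-implies-rule on 6]
8. not q, w0   [neg-implies-rule on 6]
9. not s, w0   [Box-rule on 5 via w0Rw0]
Accessibility: w0Rw0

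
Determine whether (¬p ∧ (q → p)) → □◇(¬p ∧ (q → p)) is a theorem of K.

No, not valid

Tableau for the negation ¬((¬p ∧ (q → p)) → □◇(¬p ∧ (q → p))):
1. ¬((¬p ∧ (q → p)) → □◇(¬p ∧ (q → p))), w0
2. ¬p ∧ (q → p), w0
3. ¬□◇(¬p ∧ (q → p)), w0
4. ¬p, w0
5. q → p, w0
6. ¬q, w0
7. ¬◇(¬p ∧ (q → p)), w1
Accessibility: w0Rw1
The negation has an open branch (countermodel exists).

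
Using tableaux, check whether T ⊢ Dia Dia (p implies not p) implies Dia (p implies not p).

Tableau for the negation not (Dia Dia (p implies not p) implies Dia (p implies not p)):
1. not (Dia Dia (p implies not p) implies Dia (p implies not p)), 0
2. Dia Dia (p implies not p), 0
3. not Dia (p implies not p), 0
4. not (p implies not p), 0
5. p, 0
6. Dia (p implies not p), 1
7. not (p implies not p), 1
8. p, 1
9. p implies not p, 2
10. not p, 2
Accessibility: 0R0, 0R1, 1R1, 1R2, 2R2
The negation has an open branch (countermodel exists).

No, not valid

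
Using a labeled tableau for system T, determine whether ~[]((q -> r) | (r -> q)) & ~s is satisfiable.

No, unsatisfiable

1. ~[]((q -> r) | (r -> q)) & ~s, u
2. ~[]((q -> r) | (r -> q)), u
3. ~s, u
4. ~((q -> r) | (r -> q)), v
5. ~(q -> r), v
6. ~(r -> q), v
7. q, v
8. ~r, v
9. r, v
10. ~q, v
Accessibility: uRu, uRv, vRv
Branch closes: r and ~r both at v.
(One branch shown.) All branches close.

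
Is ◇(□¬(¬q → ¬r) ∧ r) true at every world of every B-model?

Tableau for the negation ¬◇(□¬(¬q → ¬r) ∧ r):
1. ¬◇(□¬(¬q → ¬r) ∧ r), 0
2. ¬(□¬(¬q → ¬r) ∧ r), 0
3. ¬r, 0
Accessibility: 0R0
The negation has an open branch (countermodel exists).

No, not valid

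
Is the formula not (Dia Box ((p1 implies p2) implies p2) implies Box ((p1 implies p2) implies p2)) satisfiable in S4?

1. not (Dia Box ((p1 implies p2) implies p2) implies Box ((p1 implies p2) implies p2)), u
2. Dia Box ((p1 implies p2) implies p2), u
3. not Box ((p1 implies p2) implies p2), u
4. Box ((p1 implies p2) implies p2), v
5. (p1 implies p2) implies p2, v
6. p2, v
7. not ((p1 implies p2) implies p2), w
8. p1 implies p2, w
9. not p2, w
10. not p1, w
Accessibility: uRu, uRv, uRw, vRv, wRw

Satisfiable (open branch found)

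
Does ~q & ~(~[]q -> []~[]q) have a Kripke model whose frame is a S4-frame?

Satisfiable

1. ~q & ~(~[]q -> []~[]q), w0
2. ~q, w0
3. ~(~[]q -> []~[]q), w0
4. ~[]q, w0
5. ~[]~[]q, w0
6. ~q, w1
7. []q, w2
8. q, w2
Accessibility: w0Rw0, w0Rw1, w0Rw2, w1Rw1, w2Rw2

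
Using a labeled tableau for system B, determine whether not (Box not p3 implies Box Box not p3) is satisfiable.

1. not (Box not p3 implies Box Box not p3), w0
2. Box not p3, w0
3. not Box Box not p3, w0
4. not p3, w0
5. not Box not p3, w1
6. not p3, w1
7. p3, w2
Accessibility: w0Rw0, w0Rw1, w1Rw0, w1Rw1, w1Rw2, w2Rw1, w2Rw2

Satisfiable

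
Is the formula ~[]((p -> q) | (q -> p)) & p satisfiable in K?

Unsatisfiable

1. ~[]((p -> q) | (q -> p)) & p, w0
2. ~[]((p -> q) | (q -> p)), w0
3. p, w0
4. ~((p -> q) | (q -> p)), w1
5. ~(p -> q), w1
6. ~(q -> p), w1
7. p, w1
8. ~q, w1
9. q, w1
10. ~p, w1
Accessibility: w0Rw1
Branch closes: q and ~q both at w1.
(One branch shown.) All branches close.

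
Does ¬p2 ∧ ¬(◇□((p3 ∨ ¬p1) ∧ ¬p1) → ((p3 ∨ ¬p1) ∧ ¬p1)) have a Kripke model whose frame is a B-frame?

1. ¬p2 ∧ ¬(◇□((p3 ∨ ¬p1) ∧ ¬p1) → ((p3 ∨ ¬p1) ∧ ¬p1)), 0
2. ¬p2, 0
3. ¬(◇□((p3 ∨ ¬p1) ∧ ¬p1) → ((p3 ∨ ¬p1) ∧ ¬p1)), 0
4. ◇□((p3 ∨ ¬p1) ∧ ¬p1), 0
5. ¬((p3 ∨ ¬p1) ∧ ¬p1), 0
6. ¬(p3 ∨ ¬p1), 0
7. ¬p3, 0
8. p1, 0
9. □((p3 ∨ ¬p1) ∧ ¬p1), 1
10. (p3 ∨ ¬p1) ∧ ¬p1, 0
11. p3 ∨ ¬p1, 0
12. ¬p1, 0
Accessibility: 0R0, 0R1, 1R0, 1R1
Branch closes: p1 and ¬p1 both at 0.
(One branch shown.) All branches close.

No, unsatisfiable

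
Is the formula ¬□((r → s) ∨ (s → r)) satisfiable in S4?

Unsatisfiable

1. ¬□((r → s) ∨ (s → r)), 0
2. ¬((r → s) ∨ (s → r)), 1   [¬□-rule on 1: fresh world 1, 0R1]
3. ¬(r → s), 1   [¬∨-rule on 2]
4. ¬(s → r), 1   [¬∨-rule on 2]
5. r, 1   [¬→-rule on 3]
6. ¬s, 1   [¬→-rule on 3]
7. s, 1   [¬→-rule on 4]
8. ¬r, 1   [¬→-rule on 4]
Accessibility: 0R0, 0R1, 1R1
Branch closes: s and ¬s both at 1.
All branches of the tableau close; one closing branch shown above.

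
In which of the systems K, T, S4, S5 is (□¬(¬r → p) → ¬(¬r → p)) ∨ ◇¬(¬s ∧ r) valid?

T-tableau for the negation ¬((□¬(¬r → p) → ¬(¬r → p)) ∨ ◇¬(¬s ∧ r)):
1. ¬((□¬(¬r → p) → ¬(¬r → p)) ∨ ◇¬(¬s ∧ r)), w0
2. ¬(□¬(¬r → p) → ¬(¬r → p)), w0   [¬∨-rule on 1]
3. ¬◇¬(¬s ∧ r), w0   [¬∨-rule on 1]
4. □¬(¬r → p), w0   [¬→-rule on 2]
5. ¬r → p, w0   [¬→-rule on 2]
6. ¬s ∧ r, w0   [¬◇-rule on 3 via w0Rw0]
7. ¬s, w0   [∧-rule on 6]
8. r, w0   [∧-rule on 6]
9. ¬(¬r → p), w0   [□-rule on 4 via w0Rw0]
10. ¬r, w0   [¬→-rule on 9]
11. ¬p, w0   [¬→-rule on 9]
Accessibility: w0Rw0
Branch closes: r and ¬r both at w0.
Every branch closes (one shown): valid in T, hence also in S4, S5 (every theorem of T is a theorem of S4 and S5).
K-tableau for the negation ¬((□¬(¬r → p) → ¬(¬r → p)) ∨ ◇¬(¬s ∧ r)):
1. ¬((□¬(¬r → p) → ¬(¬r → p)) ∨ ◇¬(¬s ∧ r)), w0
2. ¬(□¬(¬r → p) → ¬(¬r → p)), w0   [¬∨-rule on 1]
3. ¬◇¬(¬s ∧ r), w0   [¬∨-rule on 1]
4. □¬(¬r → p), w0   [¬→-rule on 2]
5. ¬r → p, w0   [¬→-rule on 2]
6. p, w0   [→-rule on 5 (branches; this branch)]
Complete open branch: countermodel on a K-frame, so not valid in K.

T, S4, S5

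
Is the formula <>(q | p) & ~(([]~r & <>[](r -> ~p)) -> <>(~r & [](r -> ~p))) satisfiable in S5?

1. <>(q | p) & ~(([]~r & <>[](r -> ~p)) -> <>(~r & [](r -> ~p))), u
2. <>(q | p), u
3. ~(([]~r & <>[](r -> ~p)) -> <>(~r & [](r -> ~p))), u
4. []~r & <>[](r -> ~p), u
5. ~<>(~r & [](r -> ~p)), u
6. []~r, u
7. <>[](r -> ~p), u
8. ~(~r & [](r -> ~p)), u
9. ~r, u
10. ~[](r -> ~p), u
11. q | p, v
12. ~(~r & [](r -> ~p)), v
13. ~r, v
14. p, v
15. ~[](r -> ~p), v
16. [](r -> ~p), w
17. ~(~r & [](r -> ~p)), w
18. ~r, w
19. r -> ~p, u
20. r -> ~p, v
21. r -> ~p, w
22. ~[](r -> ~p), w
23. ~p, u
24. ~p, w
25. ~(r -> ~p), x
26. r, x
27. p, x
28. ~(~r & [](r -> ~p)), x
29. ~r, x
Accessibility: uRu, uRv, uRw, uRx, vRu, vRv, vRw, vRx, wRu, wRv, wRw, wRx, xRu, xRv, xRw, xRx
Branch closes: r and ~r both at x.
Every branch closes; the branch above is one of them.

Unsatisfiable (every branch closes)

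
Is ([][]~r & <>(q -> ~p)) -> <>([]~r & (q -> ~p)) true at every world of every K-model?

Valid

Tableau for the negation ~(([][]~r & <>(q -> ~p)) -> <>([]~r & (q -> ~p))):
1. ~(([][]~r & <>(q -> ~p)) -> <>([]~r & (q -> ~p))), 0
2. [][]~r & <>(q -> ~p), 0   [~->-rule on 1]
3. ~<>([]~r & (q -> ~p)), 0   [~->-rule on 1]
4. [][]~r, 0   [&-rule on 2]
5. <>(q -> ~p), 0   [&-rule on 2]
6. q -> ~p, 1   [<>-rule on 5: fresh world 1, 0R1]
7. ~([]~r & (q -> ~p)), 1   [~<>-rule on 3 via 0R1]
8. []~r, 1   [[]-rule on 4 via 0R1]
9. ~p, 1   [->-rule on 6 (branches; this branch)]
10. ~[]~r, 1   [~&-rule on 7 (branches; this branch)]
11. r, 2   [~[]-rule on 10: fresh world 2, 1R2]
12. ~r, 2   [[]-rule on 8 via 1R2]
Accessibility: 0R1, 1R2
Branch closes: r and ~r both at 2.
Every branch of the negation's tableau closes; the branch above is one of them.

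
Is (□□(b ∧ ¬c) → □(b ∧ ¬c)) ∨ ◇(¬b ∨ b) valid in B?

Tableau for the negation ¬((□□(b ∧ ¬c) → □(b ∧ ¬c)) ∨ ◇(¬b ∨ b)):
1. ¬((□□(b ∧ ¬c) → □(b ∧ ¬c)) ∨ ◇(¬b ∨ b)), 0
2. ¬(□□(b ∧ ¬c) → □(b ∧ ¬c)), 0
3. ¬◇(¬b ∨ b), 0
4. □□(b ∧ ¬c), 0
5. ¬□(b ∧ ¬c), 0
6. ¬(¬b ∨ b), 0
7. b, 0
8. ¬b, 0
Accessibility: 0R0
Branch closes: b and ¬b both at 0.
Every branch of the negation's tableau closes; the branch above is one of them.

Valid in B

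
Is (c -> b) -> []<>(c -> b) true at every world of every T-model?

Not valid

Tableau for the negation ~((c -> b) -> []<>(c -> b)):
1. ~((c -> b) -> []<>(c -> b)), u
2. c -> b, u
3. ~[]<>(c -> b), u
4. b, u
5. ~<>(c -> b), v
6. ~(c -> b), v
7. c, v
8. ~b, v
Accessibility: uRu, uRv, vRv
The negation has an open branch (countermodel exists).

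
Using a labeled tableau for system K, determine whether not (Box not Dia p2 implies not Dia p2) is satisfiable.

Yes, satisfiable

1. not (Box not Dia p2 implies not Dia p2), 0
2. Box not Dia p2, 0
3. Dia p2, 0
4. p2, 1
5. not Dia p2, 1
Accessibility: 0R1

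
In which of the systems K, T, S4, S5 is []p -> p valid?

T, S4, S5

K-tableau for the negation ~([]p -> p):
1. ~([]p -> p), 0
2. []p, 0   [~->-rule on 1]
3. ~p, 0   [~->-rule on 1]
Complete open branch: countermodel on a K-frame, so not valid in K.
T-tableau for the negation ~([]p -> p):
1. ~([]p -> p), 0
2. []p, 0   [~->-rule on 1]
3. ~p, 0   [~->-rule on 1]
4. p, 0   [[]-rule on 2 via 0R0]
Accessibility: 0R0
Branch closes: p and ~p both at 0.
Every branch closes (one shown): valid in T, hence also in S4, S5 (every theorem of T is a theorem of S4 and S5).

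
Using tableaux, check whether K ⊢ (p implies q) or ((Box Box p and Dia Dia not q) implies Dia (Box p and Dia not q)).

Yes, valid

Tableau for the negation not ((p implies q) or ((Box Box p and Dia Dia not q) implies Dia (Box p and Dia not q))):
1. not ((p implies q) or ((Box Box p and Dia Dia not q) implies Dia (Box p and Dia not q))), 0
2. not (p implies q), 0   [neg-or-rule on 1]
3. not ((Box Box p and Dia Dia not q) implies Dia (Box p and Dia not q)), 0   [neg-or-rule on 1]
4. p, 0   [neg-implies-rule on 2]
5. not q, 0   [neg-implies-rule on 2]
6. Box Box p and Dia Dia not q, 0   [neg-implies-rule on 3]
7. not Dia (Box p and Dia not q), 0   [neg-implies-rule on 3]
8. Box Box p, 0   [and-rule on 6]
9. Dia Dia not q, 0   [and-rule on 6]
10. Dia not q, 1   [Dia-rule on 9: fresh world 1, 0R1]
11. not (Box p and Dia not q), 1   [neg-Dia-rule on 7 via 0R1]
12. Box p, 1   [Box-rule on 8 via 0R1]
13. not Box p, 1   [neg-and-rule on 11 (branches; this branch)]
14. not q, 2   [Dia-rule on 10: fresh world 2, 1R2]
15. p, 2   [Box-rule on 12 via 1R2]
16. not p, 3   [neg-Box-rule on 13: fresh world 3, 1R3]
17. p, 3   [Box-rule on 12 via 1R3]
Accessibility: 0R1, 1R2, 1R3
Branch closes: p and not p both at 3.
All branches of the negation close; one closing branch shown above.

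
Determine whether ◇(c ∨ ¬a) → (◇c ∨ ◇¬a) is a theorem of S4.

Yes, valid

Tableau for the negation ¬(◇(c ∨ ¬a) → (◇c ∨ ◇¬a)):
1. ¬(◇(c ∨ ¬a) → (◇c ∨ ◇¬a)), 0
2. ◇(c ∨ ¬a), 0
3. ¬(◇c ∨ ◇¬a), 0
4. ¬◇c, 0
5. ¬◇¬a, 0
6. ¬c, 0
7. a, 0
8. c ∨ ¬a, 1
9. ¬c, 1
10. a, 1
11. ¬a, 1
Accessibility: 0R0, 0R1, 1R1
Branch closes: a and ¬a both at 1.
All branches of the negation close; one closing branch shown above.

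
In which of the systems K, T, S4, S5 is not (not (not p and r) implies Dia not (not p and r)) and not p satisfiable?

T-tableau for the formula:
1. not (not (not p and r) implies Dia not (not p and r)) and not p, u
2. not (not (not p and r) implies Dia not (not p and r)), u
3. not p, u
4. not (not p and r), u
5. not Dia not (not p and r), u
6. not p and r, u
7. r, u
8. not r, u
Accessibility: uRu
Branch closes: r and not r both at u.
Every branch closes (one shown): unsatisfiable in T, hence also in S4, S5 (every S4/S5-frame is a T-frame).
K-tableau for the formula:
1. not (not (not p and r) implies Dia not (not p and r)) and not p, u
2. not (not (not p and r) implies Dia not (not p and r)), u
3. not p, u
4. not (not p and r), u
5. not Dia not (not p and r), u
6. not r, u
Complete open branch: satisfiable in K.

K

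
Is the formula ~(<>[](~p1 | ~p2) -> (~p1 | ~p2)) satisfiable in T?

1. ~(<>[](~p1 | ~p2) -> (~p1 | ~p2)), w0
2. <>[](~p1 | ~p2), w0
3. ~(~p1 | ~p2), w0
4. p1, w0
5. p2, w0
6. [](~p1 | ~p2), w1
7. ~p1 | ~p2, w1
8. ~p2, w1
Accessibility: w0Rw0, w0Rw1, w1Rw1

Yes, satisfiable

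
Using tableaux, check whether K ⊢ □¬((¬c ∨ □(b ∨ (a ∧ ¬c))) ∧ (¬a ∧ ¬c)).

Tableau for the negation ¬□¬((¬c ∨ □(b ∨ (a ∧ ¬c))) ∧ (¬a ∧ ¬c)):
1. ¬□¬((¬c ∨ □(b ∨ (a ∧ ¬c))) ∧ (¬a ∧ ¬c)), u
2. (¬c ∨ □(b ∨ (a ∧ ¬c))) ∧ (¬a ∧ ¬c), v
3. ¬c ∨ □(b ∨ (a ∧ ¬c)), v
4. ¬a ∧ ¬c, v
5. ¬a, v
6. ¬c, v
7. □(b ∨ (a ∧ ¬c)), v
Accessibility: uRv
The negation has an open branch (countermodel exists).

No, not valid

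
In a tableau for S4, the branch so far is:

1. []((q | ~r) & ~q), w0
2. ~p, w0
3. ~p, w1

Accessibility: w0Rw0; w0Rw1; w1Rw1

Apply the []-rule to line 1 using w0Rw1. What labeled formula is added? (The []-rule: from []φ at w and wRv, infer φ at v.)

(q | ~r) & ~q, w1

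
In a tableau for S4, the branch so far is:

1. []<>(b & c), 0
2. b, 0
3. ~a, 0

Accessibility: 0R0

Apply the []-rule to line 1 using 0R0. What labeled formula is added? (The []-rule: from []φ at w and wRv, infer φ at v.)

<>(b & c), 0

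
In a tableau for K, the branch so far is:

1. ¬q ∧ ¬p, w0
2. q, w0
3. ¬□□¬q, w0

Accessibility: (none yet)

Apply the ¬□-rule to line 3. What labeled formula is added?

a fresh world w1 with w0Rw1, and ¬□¬q at w1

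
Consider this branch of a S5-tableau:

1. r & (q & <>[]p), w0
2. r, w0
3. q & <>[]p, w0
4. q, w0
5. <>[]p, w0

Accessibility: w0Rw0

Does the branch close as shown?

There is no literal clash: for every atom and world, at most one sign appears.

Not closed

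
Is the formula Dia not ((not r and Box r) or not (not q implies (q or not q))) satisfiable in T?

1. Dia not ((not r and Box r) or not (not q implies (q or not q))), u
2. not ((not r and Box r) or not (not q implies (q or not q))), v
3. not (not r and Box r), v
4. not q implies (q or not q), v
5. not Box r, v
6. q or not q, v
7. not q, v
8. not r, w
Accessibility: uRu, uRv, vRv, vRw, wRw

Satisfiable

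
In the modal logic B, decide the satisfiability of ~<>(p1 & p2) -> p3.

1. ~<>(p1 & p2) -> p3, 0
2. p3, 0
Accessibility: 0R0

Satisfiable (open branch found)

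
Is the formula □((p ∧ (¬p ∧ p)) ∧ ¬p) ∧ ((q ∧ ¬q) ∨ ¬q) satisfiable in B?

1. □((p ∧ (¬p ∧ p)) ∧ ¬p) ∧ ((q ∧ ¬q) ∨ ¬q), u
2. □((p ∧ (¬p ∧ p)) ∧ ¬p), u
3. (q ∧ ¬q) ∨ ¬q, u
4. (p ∧ (¬p ∧ p)) ∧ ¬p, u
5. p ∧ (¬p ∧ p), u
6. ¬p, u
7. p, u
8. ¬p ∧ p, u
Accessibility: uRu
Branch closes: p and ¬p both at u.
Every branch closes; the branch above is one of them.

Unsatisfiable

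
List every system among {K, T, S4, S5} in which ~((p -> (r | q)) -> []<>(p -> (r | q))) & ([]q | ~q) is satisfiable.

S4-tableau for the formula:
1. ~((p -> (r | q)) -> []<>(p -> (r | q))) & ([]q | ~q), u
2. ~((p -> (r | q)) -> []<>(p -> (r | q))), u
3. []q | ~q, u
4. p -> (r | q), u
5. ~[]<>(p -> (r | q)), u
6. ~q, u
7. r | q, u
8. r, u
9. ~<>(p -> (r | q)), v
10. ~(p -> (r | q)), v
11. p, v
12. ~(r | q), v
13. ~r, v
14. ~q, v
Accessibility: uRu, uRv, vRv
Complete open branch: satisfiable in S4, hence also in K, T (this S4-model is also a K-model and a T-model).
S5-tableau for the formula:
1. ~((p -> (r | q)) -> []<>(p -> (r | q))) & ([]q | ~q), u
2. ~((p -> (r | q)) -> []<>(p -> (r | q))), u
3. []q | ~q, u
4. p -> (r | q), u
5. ~[]<>(p -> (r | q)), u
6. []q, u
7. q, u
8. r | q, u
9. ~<>(p -> (r | q)), v
10. q, v
11. ~(p -> (r | q)), u
12. p, u
13. ~(r | q), u
14. ~r, u
15. ~q, u
Accessibility: uRu, uRv, vRu, vRv
Branch closes: q and ~q both at u.
Every branch closes (one shown): unsatisfiable in S5.

K, T, S4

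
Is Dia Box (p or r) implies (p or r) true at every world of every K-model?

Invalid (countermodel exists)

Tableau for the negation not (Dia Box (p or r) implies (p or r)):
1. not (Dia Box (p or r) implies (p or r)), w0
2. Dia Box (p or r), w0
3. not (p or r), w0
4. not p, w0
5. not r, w0
6. Box (p or r), w1
Accessibility: w0Rw1
The negation has an open branch (countermodel exists).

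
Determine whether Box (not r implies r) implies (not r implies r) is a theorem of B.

Valid in B

Tableau for the negation not (Box (not r implies r) implies (not r implies r)):
1. not (Box (not r implies r) implies (not r implies r)), u
2. Box (not r implies r), u
3. not (not r implies r), u
4. not r, u
5. not r implies r, u
6. r, u
Accessibility: uRu
Branch closes: r and not r both at u.
All branches of the negation close; one closing branch shown above.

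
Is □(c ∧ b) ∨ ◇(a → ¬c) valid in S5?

Tableau for the negation ¬(□(c ∧ b) ∨ ◇(a → ¬c)):
1. ¬(□(c ∧ b) ∨ ◇(a → ¬c)), u
2. ¬□(c ∧ b), u
3. ¬◇(a → ¬c), u
4. ¬(a → ¬c), u
5. a, u
6. c, u
7. ¬(c ∧ b), v
8. ¬(a → ¬c), v
9. a, v
10. c, v
11. ¬b, v
Accessibility: uRu, uRv, vRu, vRv
The negation has an open branch (countermodel exists).

No, not valid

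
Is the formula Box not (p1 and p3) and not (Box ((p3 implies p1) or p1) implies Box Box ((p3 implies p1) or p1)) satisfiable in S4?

Unsatisfiable (every branch closes)

1. Box not (p1 and p3) and not (Box ((p3 implies p1) or p1) implies Box Box ((p3 implies p1) or p1)), u
2. Box not (p1 and p3), u
3. not (Box ((p3 implies p1) or p1) implies Box Box ((p3 implies p1) or p1)), u
4. Box ((p3 implies p1) or p1), u
5. not Box Box ((p3 implies p1) or p1), u
6. not (p1 and p3), u
7. (p3 implies p1) or p1, u
8. not p3, u
9. p3 implies p1, u
10. p1, u
11. not Box ((p3 implies p1) or p1), v
12. not (p1 and p3), v
13. (p3 implies p1) or p1, v
14. not p3, v
15. p3 implies p1, v
16. p1, v
17. not ((p3 implies p1) or p1), w
18. not (p3 implies p1), w
19. not p1, w
20. p3, w
21. not (p1 and p3), w
22. (p3 implies p1) or p1, w
23. p3 implies p1, w
24. p1, w
Accessibility: uRu, uRv, uRw, vRv, vRw, wRw
Branch closes: p1 and not p1 both at w.
(One branch shown.) All branches close.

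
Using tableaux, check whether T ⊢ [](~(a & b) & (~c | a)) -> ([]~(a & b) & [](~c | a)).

Tableau for the negation ~([](~(a & b) & (~c | a)) -> ([]~(a & b) & [](~c | a))):
1. ~([](~(a & b) & (~c | a)) -> ([]~(a & b) & [](~c | a))), u
2. [](~(a & b) & (~c | a)), u
3. ~([]~(a & b) & [](~c | a)), u
4. ~(a & b) & (~c | a), u
5. ~(a & b), u
6. ~c | a, u
7. ~[](~c | a), u
8. ~b, u
9. a, u
10. ~(~c | a), v
11. c, v
12. ~a, v
13. ~(a & b) & (~c | a), v
14. ~(a & b), v
15. ~c | a, v
16. ~b, v
17. a, v
Accessibility: uRu, uRv, vRv
Branch closes: a and ~a both at v.
All branches of the negation close; one closing branch shown above.

Valid in T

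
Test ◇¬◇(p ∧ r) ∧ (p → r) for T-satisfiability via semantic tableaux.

1. ◇¬◇(p ∧ r) ∧ (p → r), 0
2. ◇¬◇(p ∧ r), 0
3. p → r, 0
4. r, 0
5. ¬◇(p ∧ r), 1
6. ¬(p ∧ r), 1
7. ¬r, 1
Accessibility: 0R0, 0R1, 1R1

Yes, satisfiable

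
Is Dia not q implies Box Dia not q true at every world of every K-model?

Tableau for the negation not (Dia not q implies Box Dia not q):
1. not (Dia not q implies Box Dia not q), w0
2. Dia not q, w0
3. not Box Dia not q, w0
4. not q, w1
5. not Dia not q, w2
Accessibility: w0Rw1, w0Rw2
The negation has an open branch (countermodel exists).

Invalid (countermodel exists)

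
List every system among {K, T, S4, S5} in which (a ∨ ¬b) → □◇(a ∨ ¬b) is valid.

S5-tableau for the negation ¬((a ∨ ¬b) → □◇(a ∨ ¬b)):
1. ¬((a ∨ ¬b) → □◇(a ∨ ¬b)), 0
2. a ∨ ¬b, 0   [¬→-rule on 1]
3. ¬□◇(a ∨ ¬b), 0   [¬→-rule on 1]
4. ¬b, 0   [∨-rule on 2 (branches; this branch)]
5. ¬◇(a ∨ ¬b), 1   [¬□-rule on 3: fresh world 1, 0R1]
6. ¬(a ∨ ¬b), 0   [¬◇-rule on 5 via 1R0]
7. ¬a, 0   [¬∨-rule on 6]
8. b, 0   [¬∨-rule on 6]
Accessibility: 0R0, 0R1, 1R0, 1R1
Branch closes: b and ¬b both at 0.
Every branch closes (one shown): valid in S5.
S4-tableau for the negation ¬((a ∨ ¬b) → □◇(a ∨ ¬b)):
1. ¬((a ∨ ¬b) → □◇(a ∨ ¬b)), 0
2. a ∨ ¬b, 0   [¬→-rule on 1]
3. ¬□◇(a ∨ ¬b), 0   [¬→-rule on 1]
4. ¬b, 0   [∨-rule on 2 (branches; this branch)]
5. ¬◇(a ∨ ¬b), 1   [¬□-rule on 3: fresh world 1, 0R1]
6. ¬(a ∨ ¬b), 1   [¬◇-rule on 5 via 1R1]
7. ¬a, 1   [¬∨-rule on 6]
8. b, 1   [¬∨-rule on 6]
Accessibility: 0R0, 0R1, 1R1
Complete open branch: countermodel on an S4-frame, so not valid in S4, nor in K, T (the same frame is also a K-frame and a T-frame).

S5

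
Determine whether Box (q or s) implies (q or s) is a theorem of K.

Not valid

Tableau for the negation not (Box (q or s) implies (q or s)):
1. not (Box (q or s) implies (q or s)), u
2. Box (q or s), u   [neg-implies-rule on 1]
3. not (q or s), u   [neg-implies-rule on 1]
4. not q, u   [neg-or-rule on 3]
5. not s, u   [neg-or-rule on 3]
The negation has an open branch (countermodel exists).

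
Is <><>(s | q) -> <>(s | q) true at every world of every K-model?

Tableau for the negation ~(<><>(s | q) -> <>(s | q)):
1. ~(<><>(s | q) -> <>(s | q)), w0
2. <><>(s | q), w0
3. ~<>(s | q), w0
4. <>(s | q), w1
5. ~(s | q), w1
6. ~s, w1
7. ~q, w1
8. s | q, w2
9. q, w2
Accessibility: w0Rw1, w1Rw2
The negation has an open branch (countermodel exists).

Not valid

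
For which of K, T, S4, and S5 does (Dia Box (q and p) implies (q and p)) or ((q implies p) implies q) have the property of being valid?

S5

S4-tableau for the negation not ((Dia Box (q and p) implies (q and p)) or ((q implies p) implies q)):
1. not ((Dia Box (q and p) implies (q and p)) or ((q implies p) implies q)), w0
2. not (Dia Box (q and p) implies (q and p)), w0   [neg-or-rule on 1]
3. not ((q implies p) implies q), w0   [neg-or-rule on 1]
4. Dia Box (q and p), w0   [neg-implies-rule on 2]
5. not (q and p), w0   [neg-implies-rule on 2]
6. q implies p, w0   [neg-implies-rule on 3]
7. not q, w0   [neg-implies-rule on 3]
8. not p, w0   [neg-and-rule on 5 (branches; this branch)]
9. Box (q and p), w1   [Dia-rule on 4: fresh world w1, w0Rw1]
10. q and p, w1   [Box-rule on 9 via w1Rw1]
11. q, w1   [and-rule on 10]
12. p, w1   [and-rule on 10]
Accessibility: w0Rw0, w0Rw1, w1Rw1
Complete open branch: countermodel on an S4-frame, so not valid in S4, nor in K, T (the same frame is also a K-frame and a T-frame).
S5-tableau for the negation not ((Dia Box (q and p) implies (q and p)) or ((q implies p) implies q)):
1. not ((Dia Box (q and p) implies (q and p)) or ((q implies p) implies q)), w0
2. not (Dia Box (q and p) implies (q and p)), w0   [neg-or-rule on 1]
3. not ((q implies p) implies q), w0   [neg-or-rule on 1]
4. Dia Box (q and p), w0   [neg-implies-rule on 2]
5. not (q and p), w0   [neg-implies-rule on 2]
6. q implies p, w0   [neg-implies-rule on 3]
7. not q, w0   [neg-implies-rule on 3]
8. not p, w0   [neg-and-rule on 5 (branches; this branch)]
9. Box (q and p), w1   [Dia-rule on 4: fresh world w1, w0Rw1]
10. q and p, w0   [Box-rule on 9 via w1Rw0]
11. q, w0   [and-rule on 10]
12. p, w0   [and-rule on 10]
Accessibility: w0Rw0, w0Rw1, w1Rw0, w1Rw1
Branch closes: q and not q both at w0.
Every branch closes (one shown): valid in S5.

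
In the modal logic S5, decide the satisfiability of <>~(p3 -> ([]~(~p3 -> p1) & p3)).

Satisfiable (open branch found)

1. <>~(p3 -> ([]~(~p3 -> p1) & p3)), w0
2. ~(p3 -> ([]~(~p3 -> p1) & p3)), w1
3. p3, w1
4. ~([]~(~p3 -> p1) & p3), w1
5. ~[]~(~p3 -> p1), w1
6. ~p3 -> p1, w2
7. p1, w2
Accessibility: w0Rw0, w0Rw1, w0Rw2, w1Rw0, w1Rw1, w1Rw2, w2Rw0, w2Rw1, w2Rw2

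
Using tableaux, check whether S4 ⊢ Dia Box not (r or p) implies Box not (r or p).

Invalid (countermodel exists)

Tableau for the negation not (Dia Box not (r or p) implies Box not (r or p)):
1. not (Dia Box not (r or p) implies Box not (r or p)), w0
2. Dia Box not (r or p), w0
3. not Box not (r or p), w0
4. Box not (r or p), w1
5. not (r or p), w1
6. not r, w1
7. not p, w1
8. r or p, w2
9. p, w2
Accessibility: w0Rw0, w0Rw1, w0Rw2, w1Rw1, w2Rw2
The negation has an open branch (countermodel exists).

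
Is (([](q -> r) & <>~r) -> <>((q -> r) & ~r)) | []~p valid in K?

Tableau for the negation ~((([](q -> r) & <>~r) -> <>((q -> r) & ~r)) | []~p):
1. ~((([](q -> r) & <>~r) -> <>((q -> r) & ~r)) | []~p), u
2. ~(([](q -> r) & <>~r) -> <>((q -> r) & ~r)), u
3. ~[]~p, u
4. [](q -> r) & <>~r, u
5. ~<>((q -> r) & ~r), u
6. [](q -> r), u
7. <>~r, u
8. p, v
9. ~((q -> r) & ~r), v
10. q -> r, v
11. r, v
12. ~r, w
13. ~((q -> r) & ~r), w
14. q -> r, w
15. ~(q -> r), w
16. q, w
17. r, w
Accessibility: uRv, uRw
Branch closes: r and ~r both at w.
Every branch of the negation's tableau closes; the branch above is one of them.

Valid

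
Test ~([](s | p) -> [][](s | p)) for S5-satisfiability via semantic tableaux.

1. ~([](s | p) -> [][](s | p)), u
2. [](s | p), u
3. ~[][](s | p), u
4. s | p, u
5. p, u
6. ~[](s | p), v
7. s | p, v
8. p, v
9. ~(s | p), w
10. ~s, w
11. ~p, w
12. s | p, w
13. p, w
Accessibility: uRu, uRv, uRw, vRu, vRv, vRw, wRu, wRv, wRw
Branch closes: p and ~p both at w.
Every branch closes; the branch above is one of them.

Unsatisfiable (every branch closes)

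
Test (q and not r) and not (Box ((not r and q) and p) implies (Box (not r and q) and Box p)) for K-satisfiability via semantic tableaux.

No, unsatisfiable

1. (q and not r) and not (Box ((not r and q) and p) implies (Box (not r and q) and Box p)), 0
2. q and not r, 0   [and-rule on 1]
3. not (Box ((not r and q) and p) implies (Box (not r and q) and Box p)), 0   [and-rule on 1]
4. q, 0   [and-rule on 2]
5. not r, 0   [and-rule on 2]
6. Box ((not r and q) and p), 0   [neg-implies-rule on 3]
7. not (Box (not r and q) and Box p), 0   [neg-implies-rule on 3]
8. not Box (not r and q), 0   [neg-and-rule on 7 (branches; this branch)]
9. not (not r and q), 1   [neg-Box-rule on 8: fresh world 1, 0R1]
10. (not r and q) and p, 1   [Box-rule on 6 via 0R1]
11. not r and q, 1   [and-rule on 10]
12. p, 1   [and-rule on 10]
13. not r, 1   [and-rule on 11]
14. q, 1   [and-rule on 11]
15. not q, 1   [neg-and-rule on 9 (branches; this branch)]
Accessibility: 0R1
Branch closes: q and not q both at 1.
(One branch shown.) All branches close.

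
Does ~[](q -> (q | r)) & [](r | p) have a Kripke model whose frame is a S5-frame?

Unsatisfiable

1. ~[](q -> (q | r)) & [](r | p), w0
2. ~[](q -> (q | r)), w0
3. [](r | p), w0
4. r | p, w0
5. p, w0
6. ~(q -> (q | r)), w1
7. q, w1
8. ~(q | r), w1
9. ~q, w1
10. ~r, w1
Accessibility: w0Rw0, w0Rw1, w1Rw0, w1Rw1
Branch closes: q and ~q both at w1.
(One branch shown.) All branches close.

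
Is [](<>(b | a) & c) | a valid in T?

Not valid

Tableau for the negation ~([](<>(b | a) & c) | a):
1. ~([](<>(b | a) & c) | a), u
2. ~[](<>(b | a) & c), u
3. ~a, u
4. ~(<>(b | a) & c), v
5. ~c, v
Accessibility: uRu, uRv, vRv
The negation has an open branch (countermodel exists).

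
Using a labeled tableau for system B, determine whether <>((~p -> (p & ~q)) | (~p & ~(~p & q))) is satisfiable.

1. <>((~p -> (p & ~q)) | (~p & ~(~p & q))), w0
2. (~p -> (p & ~q)) | (~p & ~(~p & q)), w1
3. ~p & ~(~p & q), w1
4. ~p, w1
5. ~(~p & q), w1
6. ~q, w1
Accessibility: w0Rw0, w0Rw1, w1Rw0, w1Rw1

Satisfiable (open branch found)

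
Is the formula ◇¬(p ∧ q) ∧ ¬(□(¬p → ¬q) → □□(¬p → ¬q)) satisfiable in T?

Yes, satisfiable

1. ◇¬(p ∧ q) ∧ ¬(□(¬p → ¬q) → □□(¬p → ¬q)), 0
2. ◇¬(p ∧ q), 0   [∧-rule on 1]
3. ¬(□(¬p → ¬q) → □□(¬p → ¬q)), 0   [∧-rule on 1]
4. □(¬p → ¬q), 0   [¬→-rule on 3]
5. ¬□□(¬p → ¬q), 0   [¬→-rule on 3]
6. ¬p → ¬q, 0   [□-rule on 4 via 0R0]
7. ¬q, 0   [→-rule on 6 (branches; this branch)]
8. ¬(p ∧ q), 1   [◇-rule on 2: fresh world 1, 0R1]
9. ¬p → ¬q, 1   [□-rule on 4 via 0R1]
10. ¬q, 1   [¬∧-rule on 8 (branches; this branch)]
11. ¬□(¬p → ¬q), 2   [¬□-rule on 5: fresh world 2, 0R2]
12. ¬p → ¬q, 2   [□-rule on 4 via 0R2]
13. ¬q, 2   [→-rule on 12 (branches; this branch)]
14. ¬(¬p → ¬q), 3   [¬□-rule on 11: fresh world 3, 2R3]
15. ¬p, 3   [¬→-rule on 14]
16. q, 3   [¬→-rule on 14]
Accessibility: 0R0, 0R1, 0R2, 1R1, 2R2, 2R3, 3R3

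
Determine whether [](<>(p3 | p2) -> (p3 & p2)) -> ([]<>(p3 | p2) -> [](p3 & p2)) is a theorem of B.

Valid in B

Tableau for the negation ~([](<>(p3 | p2) -> (p3 & p2)) -> ([]<>(p3 | p2) -> [](p3 & p2))):
1. ~([](<>(p3 | p2) -> (p3 & p2)) -> ([]<>(p3 | p2) -> [](p3 & p2))), 0
2. [](<>(p3 | p2) -> (p3 & p2)), 0
3. ~([]<>(p3 | p2) -> [](p3 & p2)), 0
4. []<>(p3 | p2), 0
5. ~[](p3 & p2), 0
6. <>(p3 | p2) -> (p3 & p2), 0
7. <>(p3 | p2), 0
8. ~<>(p3 | p2), 0
9. ~(p3 | p2), 0
10. ~p3, 0
11. ~p2, 0
12. ~(p3 & p2), 1
13. <>(p3 | p2) -> (p3 & p2), 1
14. <>(p3 | p2), 1
15. ~(p3 | p2), 1
16. ~p3, 1
17. ~p2, 1
18. ~<>(p3 | p2), 1
19. p3 | p2, 2
20. <>(p3 | p2) -> (p3 & p2), 2
21. <>(p3 | p2), 2
22. ~(p3 | p2), 2
23. ~p3, 2
24. ~p2, 2
25. p2, 2
Accessibility: 0R0, 0R1, 0R2, 1R0, 1R1, 2R0, 2R2
Branch closes: p2 and ~p2 both at 2.
All branches of the negation close; one closing branch shown above.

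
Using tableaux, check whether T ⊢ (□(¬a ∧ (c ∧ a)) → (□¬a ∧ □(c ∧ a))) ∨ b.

Tableau for the negation ¬((□(¬a ∧ (c ∧ a)) → (□¬a ∧ □(c ∧ a))) ∨ b):
1. ¬((□(¬a ∧ (c ∧ a)) → (□¬a ∧ □(c ∧ a))) ∨ b), 0
2. ¬(□(¬a ∧ (c ∧ a)) → (□¬a ∧ □(c ∧ a))), 0
3. ¬b, 0
4. □(¬a ∧ (c ∧ a)), 0
5. ¬(□¬a ∧ □(c ∧ a)), 0
6. ¬a ∧ (c ∧ a), 0
7. ¬a, 0
8. c ∧ a, 0
9. c, 0
10. a, 0
Accessibility: 0R0
Branch closes: a and ¬a both at 0.
Every branch of the negation's tableau closes; the branch above is one of them.

Valid in T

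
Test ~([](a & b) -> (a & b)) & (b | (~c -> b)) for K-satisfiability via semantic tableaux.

1. ~([](a & b) -> (a & b)) & (b | (~c -> b)), u
2. ~([](a & b) -> (a & b)), u   [&-rule on 1]
3. b | (~c -> b), u   [&-rule on 1]
4. [](a & b), u   [~->-rule on 2]
5. ~(a & b), u   [~->-rule on 2]
6. ~c -> b, u   [|-rule on 3 (branches; this branch)]
7. ~b, u   [~&-rule on 5 (branches; this branch)]
8. c, u   [->-rule on 6 (branches; this branch)]

Satisfiable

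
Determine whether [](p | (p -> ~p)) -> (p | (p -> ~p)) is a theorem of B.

Valid

Tableau for the negation ~([](p | (p -> ~p)) -> (p | (p -> ~p))):
1. ~([](p | (p -> ~p)) -> (p | (p -> ~p))), 0
2. [](p | (p -> ~p)), 0
3. ~(p | (p -> ~p)), 0
4. ~p, 0
5. ~(p -> ~p), 0
6. p, 0
Accessibility: 0R0
Branch closes: p and ~p both at 0.
Every branch of the negation's tableau closes; the branch above is one of them.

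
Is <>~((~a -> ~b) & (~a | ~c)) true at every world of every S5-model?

Tableau for the negation ~<>~((~a -> ~b) & (~a | ~c)):
1. ~<>~((~a -> ~b) & (~a | ~c)), w0
2. (~a -> ~b) & (~a | ~c), w0   [~<>-rule on 1 via w0Rw0]
3. ~a -> ~b, w0   [&-rule on 2]
4. ~a | ~c, w0   [&-rule on 2]
5. ~b, w0   [->-rule on 3 (branches; this branch)]
6. ~c, w0   [|-rule on 4 (branches; this branch)]
Accessibility: w0Rw0
The negation has an open branch (countermodel exists).

Not valid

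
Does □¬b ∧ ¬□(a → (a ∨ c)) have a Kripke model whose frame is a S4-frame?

No, unsatisfiable

1. □¬b ∧ ¬□(a → (a ∨ c)), u
2. □¬b, u   [∧-rule on 1]
3. ¬□(a → (a ∨ c)), u   [∧-rule on 1]
4. ¬b, u   [□-rule on 2 via uRu]
5. ¬(a → (a ∨ c)), v   [¬□-rule on 3: fresh world v, uRv]
6. a, v   [¬→-rule on 5]
7. ¬(a ∨ c), v   [¬→-rule on 5]
8. ¬a, v   [¬∨-rule on 7]
9. ¬c, v   [¬∨-rule on 7]
Accessibility: uRu, uRv, vRv
Branch closes: a and ¬a both at v.
Every branch closes; the branch above is one of them.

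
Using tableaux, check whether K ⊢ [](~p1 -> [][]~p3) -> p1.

Tableau for the negation ~([](~p1 -> [][]~p3) -> p1):
1. ~([](~p1 -> [][]~p3) -> p1), 0
2. [](~p1 -> [][]~p3), 0
3. ~p1, 0
The negation has an open branch (countermodel exists).

No, not valid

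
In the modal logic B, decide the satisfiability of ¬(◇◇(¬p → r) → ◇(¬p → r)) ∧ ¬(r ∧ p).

Satisfiable

1. ¬(◇◇(¬p → r) → ◇(¬p → r)) ∧ ¬(r ∧ p), 0
2. ¬(◇◇(¬p → r) → ◇(¬p → r)), 0   [∧-rule on 1]
3. ¬(r ∧ p), 0   [∧-rule on 1]
4. ◇◇(¬p → r), 0   [¬→-rule on 2]
5. ¬◇(¬p → r), 0   [¬→-rule on 2]
6. ¬(¬p → r), 0   [¬◇-rule on 5 via 0R0]
7. ¬p, 0   [¬→-rule on 6]
8. ¬r, 0   [¬→-rule on 6]
9. ◇(¬p → r), 1   [◇-rule on 4: fresh world 1, 0R1]
10. ¬(¬p → r), 1   [¬◇-rule on 5 via 0R1]
11. ¬p, 1   [¬→-rule on 10]
12. ¬r, 1   [¬→-rule on 10]
13. ¬p → r, 2   [◇-rule on 9: fresh world 2, 1R2]
14. r, 2   [→-rule on 13 (branches; this branch)]
Accessibility: 0R0, 0R1, 1R0, 1R1, 1R2, 2R1, 2R2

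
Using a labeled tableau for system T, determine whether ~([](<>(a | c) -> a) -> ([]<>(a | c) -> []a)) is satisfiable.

No, unsatisfiable

1. ~([](<>(a | c) -> a) -> ([]<>(a | c) -> []a)), u
2. [](<>(a | c) -> a), u
3. ~([]<>(a | c) -> []a), u
4. []<>(a | c), u
5. ~[]a, u
6. <>(a | c) -> a, u
7. <>(a | c), u
8. a, u
9. ~a, v
10. <>(a | c) -> a, v
11. <>(a | c), v
12. ~<>(a | c), v
13. ~(a | c), v
14. ~c, v
15. a | c, w
16. <>(a | c) -> a, w
17. <>(a | c), w
18. c, w
19. a, w
20. a | c, x
21. ~(a | c), x
22. ~a, x
23. ~c, x
24. c, x
Accessibility: uRu, uRv, uRw, vRv, vRx, wRw, xRx
Branch closes: c and ~c both at x.
Every branch closes; the branch above is one of them.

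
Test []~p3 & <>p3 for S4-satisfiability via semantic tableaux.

No, unsatisfiable

1. []~p3 & <>p3, 0
2. []~p3, 0
3. <>p3, 0
4. ~p3, 0
5. p3, 1
6. ~p3, 1
Accessibility: 0R0, 0R1, 1R1
Branch closes: p3 and ~p3 both at 1.
Every branch closes; the branch above is one of them.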